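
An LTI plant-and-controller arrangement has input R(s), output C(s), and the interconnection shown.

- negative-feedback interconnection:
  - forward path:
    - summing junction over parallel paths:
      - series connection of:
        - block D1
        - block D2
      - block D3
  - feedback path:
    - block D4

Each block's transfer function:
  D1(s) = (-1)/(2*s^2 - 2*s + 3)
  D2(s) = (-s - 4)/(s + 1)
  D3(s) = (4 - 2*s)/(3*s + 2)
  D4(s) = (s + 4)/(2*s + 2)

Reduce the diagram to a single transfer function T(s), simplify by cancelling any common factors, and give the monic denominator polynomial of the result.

Reducing step by step:

[1] multiply D1, D2 (series); result (s + 4)/(2*s^3 + s + 3)
[2] combine (D1*D2), D3 in parallel; result (-4*s^4 + 8*s^3 + s^2 + 12*s + 20)/(6*s^4 + 4*s^3 + 3*s^2 + 11*s + 6)
[3] close the feedback loop around ((D1*D2)+D3), D4; result (-8*s^5 + 8*s^4 + 18*s^3 + 26*s^2 + 64*s + 40)/(8*s^5 + 12*s^4 + 47*s^3 + 44*s^2 + 102*s + 92)
The result of step 3 is T(s) in lowest terms. Its denominator has leading coefficient 8; dividing the denominator through by 8 makes it monic.

Answer: s^5 + 3*s^4/2 + 47*s^3/8 + 11*s^2/2 + 51*s/4 + 23/2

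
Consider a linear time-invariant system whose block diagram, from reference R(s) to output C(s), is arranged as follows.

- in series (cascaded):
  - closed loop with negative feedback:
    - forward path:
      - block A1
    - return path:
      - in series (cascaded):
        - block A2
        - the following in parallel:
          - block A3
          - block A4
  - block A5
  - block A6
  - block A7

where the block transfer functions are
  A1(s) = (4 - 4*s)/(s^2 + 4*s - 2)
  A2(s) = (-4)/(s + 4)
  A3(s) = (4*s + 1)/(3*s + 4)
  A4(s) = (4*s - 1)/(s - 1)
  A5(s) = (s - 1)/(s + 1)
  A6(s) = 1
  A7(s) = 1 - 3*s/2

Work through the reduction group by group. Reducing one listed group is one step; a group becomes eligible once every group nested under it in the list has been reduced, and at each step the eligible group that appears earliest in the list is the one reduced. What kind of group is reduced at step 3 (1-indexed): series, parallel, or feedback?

[1] combine A3, A4 in parallel
[2] cascade A2, (A3+A4)
[3] reduce the feedback loop with forward A1 and return (A2*(A3+A4))
[4] series reduction of [A1/(1+A1*(A2*(A3+A4)))], A5, A6, A7
The group at step 3 is a feedback group.

Therefore the answer is feedback.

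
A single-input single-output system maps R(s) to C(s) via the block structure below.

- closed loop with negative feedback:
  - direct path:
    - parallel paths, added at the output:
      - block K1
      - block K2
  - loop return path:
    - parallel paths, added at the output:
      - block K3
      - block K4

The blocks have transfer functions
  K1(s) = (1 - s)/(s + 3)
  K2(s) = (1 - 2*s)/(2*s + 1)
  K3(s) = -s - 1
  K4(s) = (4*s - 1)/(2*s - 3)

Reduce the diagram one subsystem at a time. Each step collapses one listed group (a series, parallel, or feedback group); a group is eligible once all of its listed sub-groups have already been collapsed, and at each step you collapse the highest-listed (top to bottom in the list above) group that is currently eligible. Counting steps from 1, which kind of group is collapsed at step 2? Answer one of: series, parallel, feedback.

The answer is parallel.

Reasoning:
Step 1 - add K1, K2 (parallel)
Step 2 - combine K3, K4 in parallel
Step 3 - feedback reduction of (K1+K2), (K3+K4)
So the answer for step 2 is parallel.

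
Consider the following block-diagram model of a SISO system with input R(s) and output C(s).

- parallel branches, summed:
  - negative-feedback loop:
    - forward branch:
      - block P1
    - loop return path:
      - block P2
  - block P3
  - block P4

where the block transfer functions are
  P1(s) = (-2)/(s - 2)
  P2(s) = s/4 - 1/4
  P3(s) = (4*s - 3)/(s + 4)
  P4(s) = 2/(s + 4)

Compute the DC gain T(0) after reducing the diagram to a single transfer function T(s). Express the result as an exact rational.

First reduce the diagram to T(s).

(1) feedback reduction of P1, P2; result (-4)/(s - 3)
(2) combine [P1/(1+P1*P2)], P3, P4 in parallel; result (4*s^2 - 17*s - 13)/(s^2 + s - 12)
DC gain: substitute s = 0 into T(s) from step 2: T(0) = -13/(-12) = 13/12.

Answer: 13/12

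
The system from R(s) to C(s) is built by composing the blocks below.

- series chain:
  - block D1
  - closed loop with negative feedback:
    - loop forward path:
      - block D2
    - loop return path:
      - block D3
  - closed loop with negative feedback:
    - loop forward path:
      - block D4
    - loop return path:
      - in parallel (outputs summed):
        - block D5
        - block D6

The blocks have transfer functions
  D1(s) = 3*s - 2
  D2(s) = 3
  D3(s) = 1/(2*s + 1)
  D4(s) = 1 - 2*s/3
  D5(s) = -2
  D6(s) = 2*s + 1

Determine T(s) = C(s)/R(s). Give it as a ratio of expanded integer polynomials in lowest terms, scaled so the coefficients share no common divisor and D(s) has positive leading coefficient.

Step 1 - close the feedback loop around D2, D3 -> (6*s + 3)/(2*s + 4)
Step 2 - combine D5, D6 in parallel -> 2*s - 1
Step 3 - close the feedback loop around D4, (D5+D6) -> (2*s - 3)/(4*s^2 - 8*s)
Step 4 - series reduction of D1, [D2/(1+D2*D3)], [D4/(1+D4*(D5+D6))]: this yields T(s), and no further normalization is needed

Final answer: (36*s^3 - 60*s^2 - 3*s + 18)/(8*s^3 - 32*s)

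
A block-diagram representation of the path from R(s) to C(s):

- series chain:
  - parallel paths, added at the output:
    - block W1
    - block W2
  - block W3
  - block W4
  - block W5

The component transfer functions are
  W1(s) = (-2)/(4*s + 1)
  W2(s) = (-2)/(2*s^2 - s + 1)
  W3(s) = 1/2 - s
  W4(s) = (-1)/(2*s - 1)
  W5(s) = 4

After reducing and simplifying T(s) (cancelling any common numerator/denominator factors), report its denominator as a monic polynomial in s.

Answer: s^3 - s^2/4 + 3*s/8 + 1/8

Working:
1. reduce the parallel group W1, W2: (-4*s^2 - 6*s - 4)/(8*s^3 - 2*s^2 + 3*s + 1)
2. cascade (W1+W2), W3, W4, W5: (-8*s^2 - 12*s - 8)/(8*s^3 - 2*s^2 + 3*s + 1)
Step 2 gives the fully reduced T(s), with no common factor left to cancel. The denominator's leading coefficient is 8, so divide each of its coefficients by 8 to get the monic form.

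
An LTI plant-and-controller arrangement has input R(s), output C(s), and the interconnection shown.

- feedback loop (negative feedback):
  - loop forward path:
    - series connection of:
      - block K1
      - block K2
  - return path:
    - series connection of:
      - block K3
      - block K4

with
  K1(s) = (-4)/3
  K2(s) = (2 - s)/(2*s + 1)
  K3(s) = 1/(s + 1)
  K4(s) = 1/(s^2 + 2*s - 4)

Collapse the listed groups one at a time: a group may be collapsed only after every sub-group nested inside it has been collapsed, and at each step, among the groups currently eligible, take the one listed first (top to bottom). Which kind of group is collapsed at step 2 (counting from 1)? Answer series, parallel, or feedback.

1. combine K1, K2 in series
2. cascade K3, K4
3. feedback reduction of (K1*K2), (K3*K4)
The group at step 2 is a series group.

Final answer: series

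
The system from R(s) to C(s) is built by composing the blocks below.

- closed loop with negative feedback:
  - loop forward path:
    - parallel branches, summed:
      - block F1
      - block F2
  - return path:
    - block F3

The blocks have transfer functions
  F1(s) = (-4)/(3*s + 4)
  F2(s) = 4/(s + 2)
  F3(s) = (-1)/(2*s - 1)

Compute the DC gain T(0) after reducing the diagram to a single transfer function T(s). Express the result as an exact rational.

(1) combine F1, F2 in parallel; result (8*s + 8)/(3*s^2 + 10*s + 8)
(2) reduce the feedback loop with forward (F1+F2) and return F3; result (16*s^2 + 8*s - 8)/(6*s^3 + 17*s^2 - 2*s - 16)
That last expression is T(s); at s = 0 only the constant terms survive, so T(0) = -8/(-16) = 1/2.

Therefore the answer is 1/2.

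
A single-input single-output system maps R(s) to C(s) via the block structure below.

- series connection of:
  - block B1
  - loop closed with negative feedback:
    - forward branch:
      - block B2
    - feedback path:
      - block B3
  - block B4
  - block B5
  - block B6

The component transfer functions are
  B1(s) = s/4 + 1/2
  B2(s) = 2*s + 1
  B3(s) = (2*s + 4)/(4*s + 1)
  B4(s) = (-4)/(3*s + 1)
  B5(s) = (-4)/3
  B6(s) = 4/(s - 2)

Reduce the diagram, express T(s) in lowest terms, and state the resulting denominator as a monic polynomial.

Answer: s^4 + 11*s^3/6 - 21*s^2/4 - 53*s/12 - 5/6

Working:
Step 1: apply the feedback formula to B2, B3, giving (8*s^2 + 6*s + 1)/(4*s^2 + 14*s + 5)
Step 2: cascade B1, [B2/(1+B2*B3)], B4, B5, B6, giving (128*s^3 + 352*s^2 + 208*s + 32)/(36*s^4 + 66*s^3 - 189*s^2 - 159*s - 30)
The result of step 2 is T(s) in lowest terms. Its denominator has leading coefficient 36; dividing the denominator through by 36 makes it monic.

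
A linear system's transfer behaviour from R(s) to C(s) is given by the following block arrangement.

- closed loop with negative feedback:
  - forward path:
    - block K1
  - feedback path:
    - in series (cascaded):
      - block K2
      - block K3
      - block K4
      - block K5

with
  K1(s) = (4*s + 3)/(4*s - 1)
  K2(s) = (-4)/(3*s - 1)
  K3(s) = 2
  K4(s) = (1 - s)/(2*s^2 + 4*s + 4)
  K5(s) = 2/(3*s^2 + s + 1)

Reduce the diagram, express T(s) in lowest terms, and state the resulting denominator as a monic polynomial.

(1) cascade K2, K3, K4, K5; result (8*s - 8)/(9*s^5 + 18*s^4 + 20*s^3 + 3*s^2 + 2*s - 2)
(2) apply the feedback formula to K1, (K2*K3*K4*K5); result (36*s^6 + 99*s^5 + 134*s^4 + 72*s^3 + 17*s^2 - 2*s - 6)/(36*s^6 + 63*s^5 + 62*s^4 - 8*s^3 + 37*s^2 - 18*s - 22)
The result of step 2 is T(s) in lowest terms. Its denominator has leading coefficient 36; dividing the denominator through by 36 makes it monic.

Answer: s^6 + 7*s^5/4 + 31*s^4/18 - 2*s^3/9 + 37*s^2/36 - s/2 - 11/18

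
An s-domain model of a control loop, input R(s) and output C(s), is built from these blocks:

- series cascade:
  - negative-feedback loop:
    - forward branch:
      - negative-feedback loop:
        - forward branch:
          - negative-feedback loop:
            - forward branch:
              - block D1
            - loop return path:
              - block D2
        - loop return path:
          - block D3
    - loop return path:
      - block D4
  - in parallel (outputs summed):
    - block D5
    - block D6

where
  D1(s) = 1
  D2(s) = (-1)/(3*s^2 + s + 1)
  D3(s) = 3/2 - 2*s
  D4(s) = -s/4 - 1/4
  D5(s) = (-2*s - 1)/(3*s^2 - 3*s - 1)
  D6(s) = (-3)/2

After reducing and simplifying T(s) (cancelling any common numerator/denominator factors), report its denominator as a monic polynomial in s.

Answer: s^5 - 5*s^4/3 + s^3/3 + s^2/27 + 5*s/27 + 5/81

Working:
1. apply the feedback formula to D1, D2: (3*s^2 + s + 1)/(3*s^2 + s)
2. close the feedback loop around [D1/(1+D1*D2)], D3: (-6*s^2 - 2*s - 2)/(12*s^3 - 11*s^2 - s - 3)
3. collapse the loop ([[D1/(1+D1*D2)]/(1+[D1/(1+D1*D2)]*D3)] forward, D4 return): (-12*s^2 - 4*s - 4)/(27*s^3 - 18*s^2 - 5)
4. parallel reduction of D5, D6: (-9*s^2 + 5*s + 1)/(6*s^2 - 6*s - 2)
5. reduce the series chain [[[D1/(1+D1*D2)]/(1+[D1/(1+D1*D2)]*D3)]/(1+[[D1/(1+D1*D2)]/(1+[D1/(1+D1*D2)]*D3)]*D4)], (D5+D6): (54*s^4 - 12*s^3 + 2*s^2 - 12*s - 2)/(81*s^5 - 135*s^4 + 27*s^3 + 3*s^2 + 15*s + 5)
No further cancellation is possible in the step-5 result, so that is T(s). Its denominator becomes monic after dividing by the leading coefficient 81.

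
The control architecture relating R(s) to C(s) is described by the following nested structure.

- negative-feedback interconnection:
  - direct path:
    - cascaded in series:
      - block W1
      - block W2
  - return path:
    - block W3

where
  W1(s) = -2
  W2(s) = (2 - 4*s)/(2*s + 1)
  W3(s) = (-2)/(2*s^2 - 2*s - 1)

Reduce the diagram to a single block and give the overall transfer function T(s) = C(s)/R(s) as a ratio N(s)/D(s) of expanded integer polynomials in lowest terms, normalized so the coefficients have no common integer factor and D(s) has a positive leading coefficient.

Answer: (16*s^3 - 24*s^2 + 4)/(4*s^3 - 2*s^2 - 20*s + 7)

Working:
Step 1. reduce the series chain W1, W2: (8*s - 4)/(2*s + 1)
Step 2. collapse the loop ((W1*W2) forward, W3 return); the result is T(s) itself (integer coefficients, no common factor, positive leading denominator coefficient)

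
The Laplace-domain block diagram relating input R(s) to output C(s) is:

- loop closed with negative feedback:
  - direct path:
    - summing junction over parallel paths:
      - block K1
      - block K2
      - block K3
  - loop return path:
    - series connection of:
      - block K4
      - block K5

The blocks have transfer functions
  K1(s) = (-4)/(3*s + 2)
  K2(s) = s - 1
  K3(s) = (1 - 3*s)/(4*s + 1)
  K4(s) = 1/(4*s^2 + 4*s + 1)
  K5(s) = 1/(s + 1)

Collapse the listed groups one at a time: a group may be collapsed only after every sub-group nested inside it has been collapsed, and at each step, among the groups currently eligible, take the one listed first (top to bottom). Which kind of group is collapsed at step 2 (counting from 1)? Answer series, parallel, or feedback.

Answer: series

Working:
Step 1. parallel reduction of K1, K2, K3
Step 2. cascade K4, K5
Step 3. collapse the loop ((K1+K2+K3) forward, (K4*K5) return)
Step 2: series.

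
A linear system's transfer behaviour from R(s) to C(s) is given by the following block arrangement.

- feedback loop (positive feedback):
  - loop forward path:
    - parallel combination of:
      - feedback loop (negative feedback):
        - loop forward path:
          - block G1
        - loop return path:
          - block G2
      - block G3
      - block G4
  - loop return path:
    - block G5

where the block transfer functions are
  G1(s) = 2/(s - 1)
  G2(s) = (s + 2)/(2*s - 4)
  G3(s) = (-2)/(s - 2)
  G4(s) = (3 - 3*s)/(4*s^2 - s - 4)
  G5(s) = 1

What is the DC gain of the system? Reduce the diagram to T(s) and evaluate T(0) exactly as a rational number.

Step 1 - reduce the feedback loop with forward G1 and return G2, giving (2*s - 4)/(s^2 - 2*s + 4)
Step 2 - parallel reduction of [G1/(1+G1*G2)], G3, G4, giving (-3*s^4 - s^3 - 32*s^2 + 64*s - 24)/(4*s^5 - 17*s^4 + 32*s^3 - 24*s^2 - 24*s + 32)
Step 3 - reduce the feedback loop with forward ([G1/(1+G1*G2)]+G3+G4) and return G5, giving (-3*s^4 - s^3 - 32*s^2 + 64*s - 24)/(4*s^5 - 14*s^4 + 33*s^3 + 8*s^2 - 88*s + 56)
DC gain: substitute s = 0 into T(s) from step 3: T(0) = -24/56 = -3/7.

Final answer: -3/7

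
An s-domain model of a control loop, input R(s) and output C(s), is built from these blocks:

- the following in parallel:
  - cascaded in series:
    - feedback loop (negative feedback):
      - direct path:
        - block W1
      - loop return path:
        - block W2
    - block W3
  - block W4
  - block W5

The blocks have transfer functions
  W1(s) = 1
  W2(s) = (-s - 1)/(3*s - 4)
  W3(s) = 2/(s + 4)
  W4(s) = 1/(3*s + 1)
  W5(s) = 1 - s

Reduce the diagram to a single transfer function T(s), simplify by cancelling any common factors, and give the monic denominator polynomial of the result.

First reduce the diagram to T(s).

Step 1. apply the feedback formula to W1, W2; result (3*s - 4)/(2*s - 5)
Step 2. cascade [W1/(1+W1*W2)], W3; result (6*s - 8)/(2*s^2 + 3*s - 20)
Step 3. add ([W1/(1+W1*W2)]*W3), W4, W5 (parallel); result (-6*s^4 - 5*s^3 + 88*s^2 - 52*s - 48)/(6*s^3 + 11*s^2 - 57*s - 20)
The result of step 3 is T(s) in lowest terms. Its denominator has leading coefficient 6; dividing the denominator through by 6 makes it monic.

Answer: s^3 + 11*s^2/6 - 19*s/2 - 10/3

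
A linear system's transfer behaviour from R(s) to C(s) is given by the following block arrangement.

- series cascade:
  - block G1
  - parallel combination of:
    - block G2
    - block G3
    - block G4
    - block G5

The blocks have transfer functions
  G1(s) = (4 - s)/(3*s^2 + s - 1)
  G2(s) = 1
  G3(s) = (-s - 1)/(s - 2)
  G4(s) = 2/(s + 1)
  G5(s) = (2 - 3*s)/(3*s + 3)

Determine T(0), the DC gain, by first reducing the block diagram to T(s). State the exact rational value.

[1] combine G2, G3, G4, G5 in parallel; result (-3*s^2 + 5*s - 25)/(3*s^2 - 3*s - 6)
[2] cascade G1, (G2+G3+G4+G5); result (3*s^3 - 17*s^2 + 45*s - 100)/(9*s^4 - 6*s^3 - 24*s^2 - 3*s + 6)
DC gain: substitute s = 0 into T(s) from step 2: T(0) = -100/6 = -50/3.

Final answer: -50/3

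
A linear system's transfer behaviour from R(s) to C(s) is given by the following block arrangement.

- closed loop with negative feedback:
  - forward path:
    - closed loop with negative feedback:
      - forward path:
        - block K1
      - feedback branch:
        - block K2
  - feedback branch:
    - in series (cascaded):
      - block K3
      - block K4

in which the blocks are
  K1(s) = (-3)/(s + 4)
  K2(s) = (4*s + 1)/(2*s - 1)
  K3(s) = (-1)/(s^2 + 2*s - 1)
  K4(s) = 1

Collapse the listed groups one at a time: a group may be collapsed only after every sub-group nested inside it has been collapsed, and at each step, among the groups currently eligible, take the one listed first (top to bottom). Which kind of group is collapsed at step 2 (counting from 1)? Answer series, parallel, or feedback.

Answer: series

Working:
(1) reduce the feedback loop with forward K1 and return K2
(2) combine K3, K4 in series
(3) apply the feedback formula to [K1/(1+K1*K2)], (K3*K4)
The group at step 2 is a series group.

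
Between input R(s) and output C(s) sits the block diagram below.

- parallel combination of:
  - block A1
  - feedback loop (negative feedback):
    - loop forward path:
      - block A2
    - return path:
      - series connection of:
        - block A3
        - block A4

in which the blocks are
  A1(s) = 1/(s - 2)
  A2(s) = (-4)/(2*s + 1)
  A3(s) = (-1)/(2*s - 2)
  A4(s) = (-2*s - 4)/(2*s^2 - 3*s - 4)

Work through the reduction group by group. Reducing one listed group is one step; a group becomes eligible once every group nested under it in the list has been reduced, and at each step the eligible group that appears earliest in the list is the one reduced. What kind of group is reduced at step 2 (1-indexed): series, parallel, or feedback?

Step 1 - series reduction of A3, A4
Step 2 - collapse the loop (A2 forward, (A3*A4) return)
Step 3 - parallel reduction of A1, [A2/(1+A2*(A3*A4))]
At step 2 the group reduced is feedback.

Therefore the answer is feedback.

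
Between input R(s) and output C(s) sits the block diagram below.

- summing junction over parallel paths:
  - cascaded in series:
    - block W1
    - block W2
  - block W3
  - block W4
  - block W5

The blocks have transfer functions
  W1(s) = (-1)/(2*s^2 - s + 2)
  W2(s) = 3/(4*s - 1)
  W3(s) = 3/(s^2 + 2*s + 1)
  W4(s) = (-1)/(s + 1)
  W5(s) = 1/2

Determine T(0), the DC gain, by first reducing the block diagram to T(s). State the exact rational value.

Step 1. multiply W1, W2 (series) -> (-3)/(8*s^3 - 6*s^2 + 9*s - 2)
Step 2. combine (W1*W2), W3, W4, W5 in parallel -> (8*s^5 - 6*s^4 + 49*s^3 - 38*s^2 + 33*s - 16)/(16*s^5 + 20*s^4 + 10*s^3 + 20*s^2 + 10*s - 4)
Step 2 gives the overall T(s). Then T(0) = -16/(-4) = 4.

Hence the answer: 4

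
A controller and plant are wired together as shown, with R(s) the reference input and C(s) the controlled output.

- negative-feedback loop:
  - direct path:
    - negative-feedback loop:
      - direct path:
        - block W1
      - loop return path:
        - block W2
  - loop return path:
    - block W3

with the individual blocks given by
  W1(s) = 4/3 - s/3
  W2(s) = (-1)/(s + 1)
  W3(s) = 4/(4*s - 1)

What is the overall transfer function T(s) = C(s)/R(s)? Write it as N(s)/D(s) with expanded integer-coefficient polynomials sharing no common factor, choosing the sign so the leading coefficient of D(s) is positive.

Step 1. collapse the loop (W1 forward, W2 return): (-s^2 + 3*s + 4)/(4*s - 1)
Step 2. close the feedback loop around [W1/(1+W1*W2)], W3: this yields T(s), and no further normalization is needed

Hence the answer: (-4*s^3 + 13*s^2 + 13*s - 4)/(12*s^2 + 4*s + 17)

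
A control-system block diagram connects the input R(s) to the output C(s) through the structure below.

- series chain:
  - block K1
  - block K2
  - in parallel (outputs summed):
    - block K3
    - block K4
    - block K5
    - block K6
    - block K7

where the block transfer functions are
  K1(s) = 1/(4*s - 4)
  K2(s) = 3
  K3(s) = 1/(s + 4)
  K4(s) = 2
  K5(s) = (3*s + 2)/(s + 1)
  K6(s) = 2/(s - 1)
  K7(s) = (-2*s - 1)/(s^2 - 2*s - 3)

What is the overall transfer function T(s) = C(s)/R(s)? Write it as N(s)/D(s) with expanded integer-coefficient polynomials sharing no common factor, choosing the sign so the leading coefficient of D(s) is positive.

1. parallel reduction of K3, K4, K5, K6, K7: (5*s^4 + 5*s^3 - 71*s^2 - 10*s + 31)/(s^4 + s^3 - 13*s^2 - s + 12)
2. reduce the series chain K1, K2, (K3+K4+K5+K6+K7); the result is T(s) itself (integer coefficients, no common factor, positive leading denominator coefficient)

Answer: (15*s^4 + 15*s^3 - 213*s^2 - 30*s + 93)/(4*s^5 - 56*s^3 + 48*s^2 + 52*s - 48)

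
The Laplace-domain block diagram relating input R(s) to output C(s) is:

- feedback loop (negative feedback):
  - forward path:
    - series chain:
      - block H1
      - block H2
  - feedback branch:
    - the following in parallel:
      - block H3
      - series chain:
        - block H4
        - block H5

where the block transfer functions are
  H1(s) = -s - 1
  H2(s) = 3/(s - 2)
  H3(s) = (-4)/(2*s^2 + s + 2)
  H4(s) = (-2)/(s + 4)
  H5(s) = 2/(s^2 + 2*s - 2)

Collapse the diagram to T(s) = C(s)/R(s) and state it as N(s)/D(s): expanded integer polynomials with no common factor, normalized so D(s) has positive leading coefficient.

The answer is (-6*s^6 - 45*s^5 - 99*s^4 - 66*s^3 - 18*s^2 + 36*s + 48)/(2*s^6 + 9*s^5 + 6*s^4 + 70*s^3 + 180*s^2 - 12*s - 40).

Reasoning:
Step 1. cascade H1, H2 = (-3*s - 3)/(s - 2)
Step 2. cascade H4, H5 = (-4)/(s^3 + 6*s^2 + 6*s - 8)
Step 3. combine H3, (H4*H5) in parallel = (-4*s^3 - 32*s^2 - 28*s + 24)/(2*s^5 + 13*s^4 + 20*s^3 + 2*s^2 + 4*s - 16)
Step 4. feedback reduction of (H1*H2), (H3+(H4*H5)) - this is the overall T(s), already in the required normalized form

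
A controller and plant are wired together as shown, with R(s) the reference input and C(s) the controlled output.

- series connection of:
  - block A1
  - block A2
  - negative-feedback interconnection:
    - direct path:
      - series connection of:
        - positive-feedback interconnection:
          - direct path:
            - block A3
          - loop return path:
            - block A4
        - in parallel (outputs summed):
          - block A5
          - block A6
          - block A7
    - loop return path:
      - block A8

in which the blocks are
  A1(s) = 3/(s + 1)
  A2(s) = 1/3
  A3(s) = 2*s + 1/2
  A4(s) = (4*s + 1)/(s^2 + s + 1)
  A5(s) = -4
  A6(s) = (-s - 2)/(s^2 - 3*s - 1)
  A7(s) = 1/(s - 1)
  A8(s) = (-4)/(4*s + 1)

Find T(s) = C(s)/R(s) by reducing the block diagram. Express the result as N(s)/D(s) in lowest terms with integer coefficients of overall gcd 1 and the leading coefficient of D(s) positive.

Reducing step by step:

[1] reduce the feedback loop with forward A3 and return A4 = (-4*s^3 - 5*s^2 - 5*s - 1)/(14*s^2 + 6*s - 1)
[2] sum the parallel branches A5, A6, A7 = (-4*s^3 + 16*s^2 - 12*s - 3)/(s^3 - 4*s^2 + 2*s + 1)
[3] series reduction of [A3/(1-A3*A4)], (A5+A6+A7) = (16*s^6 - 44*s^5 - 12*s^4 - 4*s^3 + 59*s^2 + 27*s + 3)/(14*s^5 - 50*s^4 + 3*s^3 + 30*s^2 + 4*s - 1)
[4] apply the feedback formula to ([A3/(1-A3*A4)]*(A5+A6+A7)), A8 = (-16*s^6 + 44*s^5 + 12*s^4 + 4*s^3 - 59*s^2 - 27*s - 3)/(2*s^5 + 2*s^4 - 3*s^3 - 34*s^2 + 56*s + 13)
[5] combine A1, A2, [([A3/(1-A3*A4)]*(A5+A6+A7))/(1+([A3/(1-A3*A4)]*(A5+A6+A7))*A8)] in series - this is the overall T(s), already in the required normalized form

Answer: (-16*s^6 + 44*s^5 + 12*s^4 + 4*s^3 - 59*s^2 - 27*s - 3)/(2*s^6 + 4*s^5 - s^4 - 37*s^3 + 22*s^2 + 69*s + 13)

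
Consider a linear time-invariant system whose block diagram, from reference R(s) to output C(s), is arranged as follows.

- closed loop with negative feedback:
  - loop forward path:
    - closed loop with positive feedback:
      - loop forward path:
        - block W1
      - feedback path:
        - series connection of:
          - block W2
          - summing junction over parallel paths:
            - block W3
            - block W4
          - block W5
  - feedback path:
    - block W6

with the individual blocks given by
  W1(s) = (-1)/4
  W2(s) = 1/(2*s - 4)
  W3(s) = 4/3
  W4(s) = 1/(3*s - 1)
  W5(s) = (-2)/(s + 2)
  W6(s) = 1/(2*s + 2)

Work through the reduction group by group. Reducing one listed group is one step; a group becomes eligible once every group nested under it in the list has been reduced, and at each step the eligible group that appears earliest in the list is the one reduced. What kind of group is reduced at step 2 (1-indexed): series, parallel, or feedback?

Step 1. parallel reduction of W3, W4
Step 2. combine W2, (W3+W4), W5 in series
Step 3. reduce the feedback loop with forward W1 and return (W2*(W3+W4)*W5)
Step 4. feedback reduction of [W1/(1-W1*(W2*(W3+W4)*W5))], W6
At step 2 the group reduced is series.

Final answer: series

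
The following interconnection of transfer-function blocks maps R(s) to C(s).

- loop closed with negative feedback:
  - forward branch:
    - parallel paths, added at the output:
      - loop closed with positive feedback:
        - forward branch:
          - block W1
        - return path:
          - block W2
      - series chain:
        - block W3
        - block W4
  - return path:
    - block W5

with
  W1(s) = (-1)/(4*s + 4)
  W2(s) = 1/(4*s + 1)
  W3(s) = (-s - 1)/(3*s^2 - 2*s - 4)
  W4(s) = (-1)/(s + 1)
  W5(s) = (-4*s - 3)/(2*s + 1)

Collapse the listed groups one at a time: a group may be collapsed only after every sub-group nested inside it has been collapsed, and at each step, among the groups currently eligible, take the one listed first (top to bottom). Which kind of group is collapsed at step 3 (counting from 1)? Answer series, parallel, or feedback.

Reducing step by step:

Step 1 - close the feedback loop around W1, W2
Step 2 - combine W3, W4 in series
Step 3 - reduce the parallel group [W1/(1-W1*W2)], (W3*W4)
Step 4 - apply the feedback formula to ([W1/(1-W1*W2)]+(W3*W4)), W5
At step 3 the group reduced is parallel.

Answer: parallel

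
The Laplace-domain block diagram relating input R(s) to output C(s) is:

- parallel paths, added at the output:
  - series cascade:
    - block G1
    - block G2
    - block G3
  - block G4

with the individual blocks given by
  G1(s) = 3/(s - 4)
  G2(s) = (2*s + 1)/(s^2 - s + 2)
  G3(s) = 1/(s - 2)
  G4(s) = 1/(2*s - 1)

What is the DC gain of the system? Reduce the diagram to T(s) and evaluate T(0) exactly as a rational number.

[1] multiply G1, G2, G3 (series), giving (6*s + 3)/(s^4 - 7*s^3 + 16*s^2 - 20*s + 16)
[2] combine (G1*G2*G3), G4 in parallel, giving (s^4 - 7*s^3 + 28*s^2 - 20*s + 13)/(2*s^5 - 15*s^4 + 39*s^3 - 56*s^2 + 52*s - 16)
Step 2 gives the overall T(s). Then T(0) = 13/(-16) = -13/16.

Hence the answer: -13/16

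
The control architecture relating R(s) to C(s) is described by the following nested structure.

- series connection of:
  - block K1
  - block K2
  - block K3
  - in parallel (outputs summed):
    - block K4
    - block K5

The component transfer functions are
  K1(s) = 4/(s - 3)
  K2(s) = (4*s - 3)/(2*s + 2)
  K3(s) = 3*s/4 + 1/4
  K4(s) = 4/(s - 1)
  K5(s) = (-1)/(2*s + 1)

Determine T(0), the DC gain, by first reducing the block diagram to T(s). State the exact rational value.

The answer is -5/2.

Reasoning:
1. parallel reduction of K4, K5; result (7*s + 5)/(2*s^2 - s - 1)
2. cascade K1, K2, K3, (K4+K5); result (84*s^3 + 25*s^2 - 46*s - 15)/(4*s^4 - 10*s^3 - 10*s^2 + 10*s + 6)
Evaluating the step-2 result (the overall T(s)) at s = 0 gives T(0) = -15/6 = -5/2.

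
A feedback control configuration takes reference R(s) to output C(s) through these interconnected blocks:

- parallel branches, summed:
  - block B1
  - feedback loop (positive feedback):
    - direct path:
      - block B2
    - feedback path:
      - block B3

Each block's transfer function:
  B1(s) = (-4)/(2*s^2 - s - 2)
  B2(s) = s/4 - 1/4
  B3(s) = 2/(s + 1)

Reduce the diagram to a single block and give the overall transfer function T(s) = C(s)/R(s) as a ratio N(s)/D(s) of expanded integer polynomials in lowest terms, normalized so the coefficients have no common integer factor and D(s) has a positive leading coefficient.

Reducing step by step:

[1] apply the feedback formula to B2, B3: (s^2 - 1)/(2*s + 6)
[2] parallel reduction of B1, [B2/(1-B2*B3)]: this yields T(s), and no further normalization is needed

Answer: (2*s^4 - s^3 - 4*s^2 - 7*s - 22)/(4*s^3 + 10*s^2 - 10*s - 12)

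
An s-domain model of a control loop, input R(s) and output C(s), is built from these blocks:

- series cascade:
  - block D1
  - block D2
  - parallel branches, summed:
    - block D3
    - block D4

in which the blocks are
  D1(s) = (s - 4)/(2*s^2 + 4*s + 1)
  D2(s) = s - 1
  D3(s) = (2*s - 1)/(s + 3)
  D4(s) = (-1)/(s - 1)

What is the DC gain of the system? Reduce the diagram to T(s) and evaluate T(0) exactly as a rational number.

The answer is 8/3.

Reasoning:
Step 1 - combine D3, D4 in parallel gives (2*s^2 - 4*s - 2)/(s^2 + 2*s - 3)
Step 2 - multiply D1, D2, (D3+D4) (series) gives (2*s^3 - 12*s^2 + 14*s + 8)/(2*s^3 + 10*s^2 + 13*s + 3)
That last expression is T(s); at s = 0 only the constant terms survive, so T(0) = 8/3.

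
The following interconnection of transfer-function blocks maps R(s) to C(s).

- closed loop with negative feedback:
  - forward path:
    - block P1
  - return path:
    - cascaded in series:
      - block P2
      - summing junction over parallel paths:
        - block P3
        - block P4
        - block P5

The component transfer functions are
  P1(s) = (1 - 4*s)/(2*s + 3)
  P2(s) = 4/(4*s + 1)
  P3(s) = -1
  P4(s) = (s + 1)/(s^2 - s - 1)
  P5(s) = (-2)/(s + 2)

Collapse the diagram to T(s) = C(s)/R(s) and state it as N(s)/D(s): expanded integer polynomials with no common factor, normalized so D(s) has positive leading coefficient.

First reduce the diagram to T(s).

Step 1: parallel reduction of P3, P4, P5; result (-s^3 - 2*s^2 + 8*s + 6)/(s^3 + s^2 - 3*s - 2)
Step 2: series reduction of P2, (P3+P4+P5); result (-4*s^3 - 8*s^2 + 32*s + 24)/(4*s^4 + 5*s^3 - 11*s^2 - 11*s - 2)
Step 3: apply the feedback formula to P1, (P2*(P3+P4+P5)), which is the overall transfer function T(s) = C(s)/R(s) in lowest terms

Answer: (-16*s^5 - 16*s^4 + 49*s^3 + 33*s^2 - 3*s - 2)/(8*s^5 + 38*s^4 + 21*s^3 - 191*s^2 - 101*s + 18)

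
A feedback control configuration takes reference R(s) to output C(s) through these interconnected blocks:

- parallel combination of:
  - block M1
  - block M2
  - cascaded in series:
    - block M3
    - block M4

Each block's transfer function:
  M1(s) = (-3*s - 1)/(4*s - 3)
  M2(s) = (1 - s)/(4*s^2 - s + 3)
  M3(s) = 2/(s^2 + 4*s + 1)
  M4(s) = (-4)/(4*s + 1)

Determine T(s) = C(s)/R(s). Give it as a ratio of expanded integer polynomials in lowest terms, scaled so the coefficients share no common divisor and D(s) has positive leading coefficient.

First reduce the diagram to T(s).

[1] combine M3, M4 in series, giving (-8)/(4*s^3 + 17*s^2 + 8*s + 1)
[2] combine M1, M2, (M3*M4) in parallel - this is the overall T(s), already in the required normalized form

Answer: (-48*s^6 - 224*s^5 - 185*s^4 - 221*s^3 + 13*s^2 - 169*s + 66)/(64*s^6 + 208*s^5 - 84*s^4 + 107*s^3 - 49*s^2 - 57*s - 9)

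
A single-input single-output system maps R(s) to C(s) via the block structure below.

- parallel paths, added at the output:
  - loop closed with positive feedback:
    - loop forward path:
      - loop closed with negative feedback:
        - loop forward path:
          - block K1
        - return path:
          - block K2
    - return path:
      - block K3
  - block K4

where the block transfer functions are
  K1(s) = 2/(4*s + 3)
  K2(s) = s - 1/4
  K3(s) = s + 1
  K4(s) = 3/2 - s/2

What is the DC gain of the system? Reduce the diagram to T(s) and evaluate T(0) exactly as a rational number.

Step 1 - reduce the feedback loop with forward K1 and return K2; result 4/(12*s + 5)
Step 2 - apply the feedback formula to [K1/(1+K1*K2)], K3; result 4/(8*s + 1)
Step 3 - parallel reduction of [[K1/(1+K1*K2)]/(1-[K1/(1+K1*K2)]*K3)], K4; result (-8*s^2 + 23*s + 11)/(16*s + 2)
The step-3 result is T(s). Setting s = 0: T(0) = 11/2.

Answer: 11/2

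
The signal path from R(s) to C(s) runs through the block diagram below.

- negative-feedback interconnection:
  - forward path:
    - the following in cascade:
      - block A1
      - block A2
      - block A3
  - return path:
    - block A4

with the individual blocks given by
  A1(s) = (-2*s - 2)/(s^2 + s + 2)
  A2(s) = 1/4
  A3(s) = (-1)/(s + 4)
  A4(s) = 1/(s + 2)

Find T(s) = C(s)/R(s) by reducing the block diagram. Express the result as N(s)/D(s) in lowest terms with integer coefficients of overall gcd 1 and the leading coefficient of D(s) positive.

[1] multiply A1, A2, A3 (series) = (s + 1)/(2*s^3 + 10*s^2 + 12*s + 16)
[2] apply the feedback formula to (A1*A2*A3), A4, giving the overall T(s)

Answer: (s^2 + 3*s + 2)/(2*s^4 + 14*s^3 + 32*s^2 + 41*s + 33)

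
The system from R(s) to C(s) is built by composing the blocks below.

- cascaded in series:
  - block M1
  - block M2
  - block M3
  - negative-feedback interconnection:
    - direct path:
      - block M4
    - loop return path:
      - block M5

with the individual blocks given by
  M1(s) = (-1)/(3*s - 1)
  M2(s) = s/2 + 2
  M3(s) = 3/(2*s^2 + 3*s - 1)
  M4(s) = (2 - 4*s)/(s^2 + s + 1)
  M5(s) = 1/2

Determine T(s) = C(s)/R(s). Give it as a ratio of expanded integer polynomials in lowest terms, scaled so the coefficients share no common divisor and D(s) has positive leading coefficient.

Step 1 - reduce the feedback loop with forward M4 and return M5 = (2 - 4*s)/(s^2 - s + 2)
Step 2 - reduce the series chain M1, M2, M3, [M4/(1+M4*M5)], giving the overall T(s)

Answer: (6*s^2 + 21*s - 12)/(6*s^5 + s^4 - s^3 + 21*s^2 - 13*s + 2)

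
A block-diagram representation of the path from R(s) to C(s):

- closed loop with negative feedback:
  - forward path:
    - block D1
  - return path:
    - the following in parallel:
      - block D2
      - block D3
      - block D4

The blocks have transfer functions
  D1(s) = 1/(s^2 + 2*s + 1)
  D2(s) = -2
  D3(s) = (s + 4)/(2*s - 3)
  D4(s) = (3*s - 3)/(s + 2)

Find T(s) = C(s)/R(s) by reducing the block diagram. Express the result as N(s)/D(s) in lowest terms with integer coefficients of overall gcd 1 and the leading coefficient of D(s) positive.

Step 1: sum the parallel branches D2, D3, D4 = (3*s^2 - 11*s + 29)/(2*s^2 + s - 6)
Step 2: collapse the loop (D1 forward, (D2+D3+D4) return) - this is the overall T(s), already in the required normalized form

Final answer: (2*s^2 + s - 6)/(2*s^4 + 5*s^3 + s^2 - 22*s + 23)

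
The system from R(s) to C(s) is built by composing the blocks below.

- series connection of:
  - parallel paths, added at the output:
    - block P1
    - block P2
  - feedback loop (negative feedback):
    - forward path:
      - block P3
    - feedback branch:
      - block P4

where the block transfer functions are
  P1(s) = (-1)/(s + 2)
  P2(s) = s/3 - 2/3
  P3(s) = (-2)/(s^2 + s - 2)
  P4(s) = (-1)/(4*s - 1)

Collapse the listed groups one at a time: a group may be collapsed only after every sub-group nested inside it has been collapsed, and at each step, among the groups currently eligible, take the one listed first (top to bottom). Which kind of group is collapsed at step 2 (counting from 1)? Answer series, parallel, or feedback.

Step 1: combine P1, P2 in parallel
Step 2: collapse the loop (P3 forward, P4 return)
Step 3: cascade (P1+P2), [P3/(1+P3*P4)]
So the answer for step 2 is feedback.

Therefore the answer is feedback.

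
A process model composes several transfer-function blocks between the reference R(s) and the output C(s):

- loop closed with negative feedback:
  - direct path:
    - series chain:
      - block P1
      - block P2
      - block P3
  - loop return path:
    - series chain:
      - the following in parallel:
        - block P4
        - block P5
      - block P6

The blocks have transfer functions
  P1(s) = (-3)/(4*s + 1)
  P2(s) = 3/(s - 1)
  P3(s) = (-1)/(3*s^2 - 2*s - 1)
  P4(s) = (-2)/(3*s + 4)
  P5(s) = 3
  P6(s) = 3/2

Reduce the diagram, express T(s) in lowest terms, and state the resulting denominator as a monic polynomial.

1. multiply P1, P2, P3 (series) = 9/(12*s^4 - 17*s^3 - s^2 + 5*s + 1)
2. reduce the parallel group P4, P5 = (9*s + 10)/(3*s + 4)
3. combine (P4+P5), P6 in series = (27*s + 30)/(6*s + 8)
4. close the feedback loop around (P1*P2*P3), ((P4+P5)*P6) = (54*s + 72)/(72*s^5 - 6*s^4 - 142*s^3 + 22*s^2 + 289*s + 278)
T(s) is the step-4 result (common factors already cancelled). Leading coefficient of the denominator: 72. Divide through by 72 for the monic polynomial.

Hence the answer: s^5 - s^4/12 - 71*s^3/36 + 11*s^2/36 + 289*s/72 + 139/36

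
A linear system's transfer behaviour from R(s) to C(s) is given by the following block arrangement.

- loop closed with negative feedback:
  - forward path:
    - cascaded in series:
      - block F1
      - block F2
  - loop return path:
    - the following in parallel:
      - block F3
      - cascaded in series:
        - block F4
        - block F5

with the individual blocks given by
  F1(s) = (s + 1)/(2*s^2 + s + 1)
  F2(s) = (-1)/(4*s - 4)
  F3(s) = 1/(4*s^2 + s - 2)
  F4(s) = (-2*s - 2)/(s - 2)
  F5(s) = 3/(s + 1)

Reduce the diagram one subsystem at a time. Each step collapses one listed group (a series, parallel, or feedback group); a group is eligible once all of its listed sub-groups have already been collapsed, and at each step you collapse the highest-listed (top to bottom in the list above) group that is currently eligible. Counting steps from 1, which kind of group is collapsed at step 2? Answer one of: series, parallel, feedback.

Step 1 - series reduction of F1, F2
Step 2 - reduce the series chain F4, F5
Step 3 - reduce the parallel group F3, (F4*F5)
Step 4 - feedback reduction of (F1*F2), (F3+(F4*F5))
So the answer for step 2 is series.

Answer: series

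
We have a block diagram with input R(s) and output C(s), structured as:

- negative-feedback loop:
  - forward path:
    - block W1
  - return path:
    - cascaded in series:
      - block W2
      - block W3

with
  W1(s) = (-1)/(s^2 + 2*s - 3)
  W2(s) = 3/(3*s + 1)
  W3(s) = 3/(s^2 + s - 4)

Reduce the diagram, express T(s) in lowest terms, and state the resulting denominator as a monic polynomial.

The answer is s^5 + 10*s^4/3 - 4*s^3 - 38*s^2/3 + 25*s/3 + 1.

Reasoning:
Step 1 - multiply W2, W3 (series); result 9/(3*s^3 + 4*s^2 - 11*s - 4)
Step 2 - close the feedback loop around W1, (W2*W3); result (-3*s^3 - 4*s^2 + 11*s + 4)/(3*s^5 + 10*s^4 - 12*s^3 - 38*s^2 + 25*s + 3)
No further cancellation is possible in the step-2 result, so that is T(s). Its denominator becomes monic after dividing by the leading coefficient 3.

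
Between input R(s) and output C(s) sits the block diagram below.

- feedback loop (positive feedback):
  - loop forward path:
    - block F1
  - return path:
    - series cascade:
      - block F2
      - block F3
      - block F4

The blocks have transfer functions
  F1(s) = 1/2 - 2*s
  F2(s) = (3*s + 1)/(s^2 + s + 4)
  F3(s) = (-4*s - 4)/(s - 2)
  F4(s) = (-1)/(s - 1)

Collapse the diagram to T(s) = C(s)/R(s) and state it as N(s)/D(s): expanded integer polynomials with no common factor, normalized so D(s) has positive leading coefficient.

Answer: (-4*s^5 + 9*s^4 - 14*s^3 + 43*s^2 - 42*s + 8)/(2*s^4 + 44*s^3 + 58*s^2 - 20*s + 12)

Working:
Step 1: combine F2, F3, F4 in series: (12*s^2 + 16*s + 4)/(s^4 - 2*s^3 + 3*s^2 - 10*s + 8)
Step 2: reduce the feedback loop with forward F1 and return (F2*F3*F4); the result is T(s) itself (integer coefficients, no common factor, positive leading denominator coefficient)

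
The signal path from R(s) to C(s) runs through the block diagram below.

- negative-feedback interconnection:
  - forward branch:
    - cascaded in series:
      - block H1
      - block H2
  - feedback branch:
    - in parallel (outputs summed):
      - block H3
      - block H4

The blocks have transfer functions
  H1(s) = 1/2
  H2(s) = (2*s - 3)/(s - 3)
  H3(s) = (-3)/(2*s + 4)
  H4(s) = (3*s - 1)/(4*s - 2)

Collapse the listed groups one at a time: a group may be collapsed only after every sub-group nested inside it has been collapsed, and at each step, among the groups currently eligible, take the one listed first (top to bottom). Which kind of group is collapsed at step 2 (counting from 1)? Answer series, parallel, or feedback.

Answer: parallel

Working:
Step 1 - multiply H1, H2 (series)
Step 2 - reduce the parallel group H3, H4
Step 3 - reduce the feedback loop with forward (H1*H2) and return (H3+H4)
Step 2: parallel.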